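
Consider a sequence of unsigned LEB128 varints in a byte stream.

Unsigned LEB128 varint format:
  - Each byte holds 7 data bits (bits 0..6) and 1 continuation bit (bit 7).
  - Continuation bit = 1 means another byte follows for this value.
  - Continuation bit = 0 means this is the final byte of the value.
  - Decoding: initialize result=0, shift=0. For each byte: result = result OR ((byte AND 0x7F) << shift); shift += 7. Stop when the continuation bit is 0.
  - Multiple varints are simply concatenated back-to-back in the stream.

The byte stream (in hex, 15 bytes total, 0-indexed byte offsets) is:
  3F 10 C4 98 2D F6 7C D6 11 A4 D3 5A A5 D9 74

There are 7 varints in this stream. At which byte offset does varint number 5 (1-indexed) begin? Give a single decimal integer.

Answer: 7

Derivation:
  byte[0]=0x3F cont=0 payload=0x3F=63: acc |= 63<<0 -> acc=63 shift=7 [end]
Varint 1: bytes[0:1] = 3F -> value 63 (1 byte(s))
  byte[1]=0x10 cont=0 payload=0x10=16: acc |= 16<<0 -> acc=16 shift=7 [end]
Varint 2: bytes[1:2] = 10 -> value 16 (1 byte(s))
  byte[2]=0xC4 cont=1 payload=0x44=68: acc |= 68<<0 -> acc=68 shift=7
  byte[3]=0x98 cont=1 payload=0x18=24: acc |= 24<<7 -> acc=3140 shift=14
  byte[4]=0x2D cont=0 payload=0x2D=45: acc |= 45<<14 -> acc=740420 shift=21 [end]
Varint 3: bytes[2:5] = C4 98 2D -> value 740420 (3 byte(s))
  byte[5]=0xF6 cont=1 payload=0x76=118: acc |= 118<<0 -> acc=118 shift=7
  byte[6]=0x7C cont=0 payload=0x7C=124: acc |= 124<<7 -> acc=15990 shift=14 [end]
Varint 4: bytes[5:7] = F6 7C -> value 15990 (2 byte(s))
  byte[7]=0xD6 cont=1 payload=0x56=86: acc |= 86<<0 -> acc=86 shift=7
  byte[8]=0x11 cont=0 payload=0x11=17: acc |= 17<<7 -> acc=2262 shift=14 [end]
Varint 5: bytes[7:9] = D6 11 -> value 2262 (2 byte(s))
  byte[9]=0xA4 cont=1 payload=0x24=36: acc |= 36<<0 -> acc=36 shift=7
  byte[10]=0xD3 cont=1 payload=0x53=83: acc |= 83<<7 -> acc=10660 shift=14
  byte[11]=0x5A cont=0 payload=0x5A=90: acc |= 90<<14 -> acc=1485220 shift=21 [end]
Varint 6: bytes[9:12] = A4 D3 5A -> value 1485220 (3 byte(s))
  byte[12]=0xA5 cont=1 payload=0x25=37: acc |= 37<<0 -> acc=37 shift=7
  byte[13]=0xD9 cont=1 payload=0x59=89: acc |= 89<<7 -> acc=11429 shift=14
  byte[14]=0x74 cont=0 payload=0x74=116: acc |= 116<<14 -> acc=1911973 shift=21 [end]
Varint 7: bytes[12:15] = A5 D9 74 -> value 1911973 (3 byte(s))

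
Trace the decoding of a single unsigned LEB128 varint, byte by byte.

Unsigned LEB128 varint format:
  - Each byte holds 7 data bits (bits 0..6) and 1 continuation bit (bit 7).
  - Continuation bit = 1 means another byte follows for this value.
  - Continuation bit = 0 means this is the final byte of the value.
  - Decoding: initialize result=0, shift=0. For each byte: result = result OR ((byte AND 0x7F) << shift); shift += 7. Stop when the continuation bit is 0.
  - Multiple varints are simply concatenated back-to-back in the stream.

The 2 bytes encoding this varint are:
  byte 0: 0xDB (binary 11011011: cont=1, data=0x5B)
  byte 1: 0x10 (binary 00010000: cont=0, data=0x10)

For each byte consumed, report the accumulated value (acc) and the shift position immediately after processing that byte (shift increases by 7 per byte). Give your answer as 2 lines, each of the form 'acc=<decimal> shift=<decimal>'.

Answer: acc=91 shift=7
acc=2139 shift=14

Derivation:
byte 0=0xDB: payload=0x5B=91, contrib = 91<<0 = 91; acc -> 91, shift -> 7
byte 1=0x10: payload=0x10=16, contrib = 16<<7 = 2048; acc -> 2139, shift -> 14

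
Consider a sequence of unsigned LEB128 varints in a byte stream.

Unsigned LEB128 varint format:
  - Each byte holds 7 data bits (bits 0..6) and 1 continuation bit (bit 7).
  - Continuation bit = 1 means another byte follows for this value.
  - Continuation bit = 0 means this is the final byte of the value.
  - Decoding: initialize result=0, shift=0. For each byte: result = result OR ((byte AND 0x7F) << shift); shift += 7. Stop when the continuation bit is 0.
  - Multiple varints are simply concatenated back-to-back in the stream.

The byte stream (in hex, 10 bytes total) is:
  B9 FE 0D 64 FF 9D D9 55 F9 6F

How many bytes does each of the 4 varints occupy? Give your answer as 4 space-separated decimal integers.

  byte[0]=0xB9 cont=1 payload=0x39=57: acc |= 57<<0 -> acc=57 shift=7
  byte[1]=0xFE cont=1 payload=0x7E=126: acc |= 126<<7 -> acc=16185 shift=14
  byte[2]=0x0D cont=0 payload=0x0D=13: acc |= 13<<14 -> acc=229177 shift=21 [end]
Varint 1: bytes[0:3] = B9 FE 0D -> value 229177 (3 byte(s))
  byte[3]=0x64 cont=0 payload=0x64=100: acc |= 100<<0 -> acc=100 shift=7 [end]
Varint 2: bytes[3:4] = 64 -> value 100 (1 byte(s))
  byte[4]=0xFF cont=1 payload=0x7F=127: acc |= 127<<0 -> acc=127 shift=7
  byte[5]=0x9D cont=1 payload=0x1D=29: acc |= 29<<7 -> acc=3839 shift=14
  byte[6]=0xD9 cont=1 payload=0x59=89: acc |= 89<<14 -> acc=1462015 shift=21
  byte[7]=0x55 cont=0 payload=0x55=85: acc |= 85<<21 -> acc=179719935 shift=28 [end]
Varint 3: bytes[4:8] = FF 9D D9 55 -> value 179719935 (4 byte(s))
  byte[8]=0xF9 cont=1 payload=0x79=121: acc |= 121<<0 -> acc=121 shift=7
  byte[9]=0x6F cont=0 payload=0x6F=111: acc |= 111<<7 -> acc=14329 shift=14 [end]
Varint 4: bytes[8:10] = F9 6F -> value 14329 (2 byte(s))

Answer: 3 1 4 2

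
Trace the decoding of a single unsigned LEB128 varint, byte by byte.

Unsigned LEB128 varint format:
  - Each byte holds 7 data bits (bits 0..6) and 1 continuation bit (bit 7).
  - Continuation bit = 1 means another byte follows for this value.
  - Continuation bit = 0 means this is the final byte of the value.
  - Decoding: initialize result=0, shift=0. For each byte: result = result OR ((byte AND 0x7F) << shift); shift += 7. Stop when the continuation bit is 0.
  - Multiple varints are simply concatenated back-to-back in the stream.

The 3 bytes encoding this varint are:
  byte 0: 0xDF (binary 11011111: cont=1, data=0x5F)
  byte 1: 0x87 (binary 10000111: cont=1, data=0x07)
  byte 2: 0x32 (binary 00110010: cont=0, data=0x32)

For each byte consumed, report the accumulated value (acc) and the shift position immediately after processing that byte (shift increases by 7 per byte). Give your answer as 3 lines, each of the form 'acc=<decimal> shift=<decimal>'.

Answer: acc=95 shift=7
acc=991 shift=14
acc=820191 shift=21

Derivation:
byte 0=0xDF: payload=0x5F=95, contrib = 95<<0 = 95; acc -> 95, shift -> 7
byte 1=0x87: payload=0x07=7, contrib = 7<<7 = 896; acc -> 991, shift -> 14
byte 2=0x32: payload=0x32=50, contrib = 50<<14 = 819200; acc -> 820191, shift -> 21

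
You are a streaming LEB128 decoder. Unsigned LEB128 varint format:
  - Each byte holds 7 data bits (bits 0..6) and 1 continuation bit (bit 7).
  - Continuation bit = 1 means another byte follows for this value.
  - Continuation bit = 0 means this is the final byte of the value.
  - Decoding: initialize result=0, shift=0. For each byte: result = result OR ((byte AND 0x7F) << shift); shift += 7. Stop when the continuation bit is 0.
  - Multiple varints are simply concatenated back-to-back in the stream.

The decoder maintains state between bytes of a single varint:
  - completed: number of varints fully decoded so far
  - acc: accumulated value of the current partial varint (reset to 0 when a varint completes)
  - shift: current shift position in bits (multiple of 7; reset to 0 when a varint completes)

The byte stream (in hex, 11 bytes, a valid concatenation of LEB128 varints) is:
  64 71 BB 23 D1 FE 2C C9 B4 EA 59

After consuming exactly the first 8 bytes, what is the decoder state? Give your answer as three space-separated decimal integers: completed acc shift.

Answer: 4 73 7

Derivation:
byte[0]=0x64 cont=0 payload=0x64: varint #1 complete (value=100); reset -> completed=1 acc=0 shift=0
byte[1]=0x71 cont=0 payload=0x71: varint #2 complete (value=113); reset -> completed=2 acc=0 shift=0
byte[2]=0xBB cont=1 payload=0x3B: acc |= 59<<0 -> completed=2 acc=59 shift=7
byte[3]=0x23 cont=0 payload=0x23: varint #3 complete (value=4539); reset -> completed=3 acc=0 shift=0
byte[4]=0xD1 cont=1 payload=0x51: acc |= 81<<0 -> completed=3 acc=81 shift=7
byte[5]=0xFE cont=1 payload=0x7E: acc |= 126<<7 -> completed=3 acc=16209 shift=14
byte[6]=0x2C cont=0 payload=0x2C: varint #4 complete (value=737105); reset -> completed=4 acc=0 shift=0
byte[7]=0xC9 cont=1 payload=0x49: acc |= 73<<0 -> completed=4 acc=73 shift=7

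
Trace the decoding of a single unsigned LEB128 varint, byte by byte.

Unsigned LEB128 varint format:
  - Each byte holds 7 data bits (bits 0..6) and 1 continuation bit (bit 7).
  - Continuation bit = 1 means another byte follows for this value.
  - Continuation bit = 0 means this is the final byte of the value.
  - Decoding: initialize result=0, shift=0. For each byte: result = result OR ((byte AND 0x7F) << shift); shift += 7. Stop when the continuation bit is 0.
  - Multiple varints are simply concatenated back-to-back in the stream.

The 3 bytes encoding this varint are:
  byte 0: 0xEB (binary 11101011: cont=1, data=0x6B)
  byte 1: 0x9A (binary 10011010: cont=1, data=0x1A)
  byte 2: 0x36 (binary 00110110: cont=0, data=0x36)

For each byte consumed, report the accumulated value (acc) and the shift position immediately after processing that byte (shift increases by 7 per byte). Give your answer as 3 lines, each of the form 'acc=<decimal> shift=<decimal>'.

byte 0=0xEB: payload=0x6B=107, contrib = 107<<0 = 107; acc -> 107, shift -> 7
byte 1=0x9A: payload=0x1A=26, contrib = 26<<7 = 3328; acc -> 3435, shift -> 14
byte 2=0x36: payload=0x36=54, contrib = 54<<14 = 884736; acc -> 888171, shift -> 21

Answer: acc=107 shift=7
acc=3435 shift=14
acc=888171 shift=21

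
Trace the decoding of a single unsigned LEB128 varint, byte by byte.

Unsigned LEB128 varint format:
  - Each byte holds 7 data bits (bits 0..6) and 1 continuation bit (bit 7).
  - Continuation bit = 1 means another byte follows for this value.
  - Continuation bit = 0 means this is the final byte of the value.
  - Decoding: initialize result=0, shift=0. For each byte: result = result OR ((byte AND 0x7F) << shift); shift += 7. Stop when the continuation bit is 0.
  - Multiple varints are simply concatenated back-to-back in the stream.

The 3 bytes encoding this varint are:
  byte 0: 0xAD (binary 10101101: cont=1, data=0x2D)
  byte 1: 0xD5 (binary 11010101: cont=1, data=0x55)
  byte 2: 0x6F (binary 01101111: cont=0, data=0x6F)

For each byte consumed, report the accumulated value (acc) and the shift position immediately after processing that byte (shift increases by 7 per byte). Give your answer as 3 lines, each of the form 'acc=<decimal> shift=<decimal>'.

Answer: acc=45 shift=7
acc=10925 shift=14
acc=1829549 shift=21

Derivation:
byte 0=0xAD: payload=0x2D=45, contrib = 45<<0 = 45; acc -> 45, shift -> 7
byte 1=0xD5: payload=0x55=85, contrib = 85<<7 = 10880; acc -> 10925, shift -> 14
byte 2=0x6F: payload=0x6F=111, contrib = 111<<14 = 1818624; acc -> 1829549, shift -> 21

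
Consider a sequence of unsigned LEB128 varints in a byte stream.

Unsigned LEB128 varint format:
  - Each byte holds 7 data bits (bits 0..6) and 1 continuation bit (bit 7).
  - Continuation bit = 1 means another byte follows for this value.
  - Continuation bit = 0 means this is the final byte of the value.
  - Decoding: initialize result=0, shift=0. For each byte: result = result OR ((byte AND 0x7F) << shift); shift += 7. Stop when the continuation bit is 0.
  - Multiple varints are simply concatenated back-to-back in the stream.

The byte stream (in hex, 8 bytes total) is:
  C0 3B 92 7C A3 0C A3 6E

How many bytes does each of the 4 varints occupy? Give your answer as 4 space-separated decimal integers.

  byte[0]=0xC0 cont=1 payload=0x40=64: acc |= 64<<0 -> acc=64 shift=7
  byte[1]=0x3B cont=0 payload=0x3B=59: acc |= 59<<7 -> acc=7616 shift=14 [end]
Varint 1: bytes[0:2] = C0 3B -> value 7616 (2 byte(s))
  byte[2]=0x92 cont=1 payload=0x12=18: acc |= 18<<0 -> acc=18 shift=7
  byte[3]=0x7C cont=0 payload=0x7C=124: acc |= 124<<7 -> acc=15890 shift=14 [end]
Varint 2: bytes[2:4] = 92 7C -> value 15890 (2 byte(s))
  byte[4]=0xA3 cont=1 payload=0x23=35: acc |= 35<<0 -> acc=35 shift=7
  byte[5]=0x0C cont=0 payload=0x0C=12: acc |= 12<<7 -> acc=1571 shift=14 [end]
Varint 3: bytes[4:6] = A3 0C -> value 1571 (2 byte(s))
  byte[6]=0xA3 cont=1 payload=0x23=35: acc |= 35<<0 -> acc=35 shift=7
  byte[7]=0x6E cont=0 payload=0x6E=110: acc |= 110<<7 -> acc=14115 shift=14 [end]
Varint 4: bytes[6:8] = A3 6E -> value 14115 (2 byte(s))

Answer: 2 2 2 2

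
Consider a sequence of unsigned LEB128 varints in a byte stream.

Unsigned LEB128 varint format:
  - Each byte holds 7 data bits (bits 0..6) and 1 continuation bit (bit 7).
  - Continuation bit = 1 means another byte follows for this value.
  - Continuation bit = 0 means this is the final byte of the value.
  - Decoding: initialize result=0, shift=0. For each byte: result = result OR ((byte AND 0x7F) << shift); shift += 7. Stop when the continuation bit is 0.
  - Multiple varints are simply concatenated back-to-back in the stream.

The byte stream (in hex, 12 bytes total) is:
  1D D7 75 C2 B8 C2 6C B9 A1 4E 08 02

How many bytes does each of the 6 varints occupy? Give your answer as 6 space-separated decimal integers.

Answer: 1 2 4 3 1 1

Derivation:
  byte[0]=0x1D cont=0 payload=0x1D=29: acc |= 29<<0 -> acc=29 shift=7 [end]
Varint 1: bytes[0:1] = 1D -> value 29 (1 byte(s))
  byte[1]=0xD7 cont=1 payload=0x57=87: acc |= 87<<0 -> acc=87 shift=7
  byte[2]=0x75 cont=0 payload=0x75=117: acc |= 117<<7 -> acc=15063 shift=14 [end]
Varint 2: bytes[1:3] = D7 75 -> value 15063 (2 byte(s))
  byte[3]=0xC2 cont=1 payload=0x42=66: acc |= 66<<0 -> acc=66 shift=7
  byte[4]=0xB8 cont=1 payload=0x38=56: acc |= 56<<7 -> acc=7234 shift=14
  byte[5]=0xC2 cont=1 payload=0x42=66: acc |= 66<<14 -> acc=1088578 shift=21
  byte[6]=0x6C cont=0 payload=0x6C=108: acc |= 108<<21 -> acc=227580994 shift=28 [end]
Varint 3: bytes[3:7] = C2 B8 C2 6C -> value 227580994 (4 byte(s))
  byte[7]=0xB9 cont=1 payload=0x39=57: acc |= 57<<0 -> acc=57 shift=7
  byte[8]=0xA1 cont=1 payload=0x21=33: acc |= 33<<7 -> acc=4281 shift=14
  byte[9]=0x4E cont=0 payload=0x4E=78: acc |= 78<<14 -> acc=1282233 shift=21 [end]
Varint 4: bytes[7:10] = B9 A1 4E -> value 1282233 (3 byte(s))
  byte[10]=0x08 cont=0 payload=0x08=8: acc |= 8<<0 -> acc=8 shift=7 [end]
Varint 5: bytes[10:11] = 08 -> value 8 (1 byte(s))
  byte[11]=0x02 cont=0 payload=0x02=2: acc |= 2<<0 -> acc=2 shift=7 [end]
Varint 6: bytes[11:12] = 02 -> value 2 (1 byte(s))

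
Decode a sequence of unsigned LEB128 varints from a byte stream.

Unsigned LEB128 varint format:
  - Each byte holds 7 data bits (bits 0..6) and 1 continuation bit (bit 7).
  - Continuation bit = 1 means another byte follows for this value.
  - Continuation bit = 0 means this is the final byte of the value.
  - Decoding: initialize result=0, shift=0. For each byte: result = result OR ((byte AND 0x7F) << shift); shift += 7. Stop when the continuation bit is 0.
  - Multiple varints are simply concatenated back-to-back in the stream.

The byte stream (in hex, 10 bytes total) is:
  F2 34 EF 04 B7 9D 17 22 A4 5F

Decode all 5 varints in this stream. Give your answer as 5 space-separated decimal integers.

Answer: 6770 623 380599 34 12196

Derivation:
  byte[0]=0xF2 cont=1 payload=0x72=114: acc |= 114<<0 -> acc=114 shift=7
  byte[1]=0x34 cont=0 payload=0x34=52: acc |= 52<<7 -> acc=6770 shift=14 [end]
Varint 1: bytes[0:2] = F2 34 -> value 6770 (2 byte(s))
  byte[2]=0xEF cont=1 payload=0x6F=111: acc |= 111<<0 -> acc=111 shift=7
  byte[3]=0x04 cont=0 payload=0x04=4: acc |= 4<<7 -> acc=623 shift=14 [end]
Varint 2: bytes[2:4] = EF 04 -> value 623 (2 byte(s))
  byte[4]=0xB7 cont=1 payload=0x37=55: acc |= 55<<0 -> acc=55 shift=7
  byte[5]=0x9D cont=1 payload=0x1D=29: acc |= 29<<7 -> acc=3767 shift=14
  byte[6]=0x17 cont=0 payload=0x17=23: acc |= 23<<14 -> acc=380599 shift=21 [end]
Varint 3: bytes[4:7] = B7 9D 17 -> value 380599 (3 byte(s))
  byte[7]=0x22 cont=0 payload=0x22=34: acc |= 34<<0 -> acc=34 shift=7 [end]
Varint 4: bytes[7:8] = 22 -> value 34 (1 byte(s))
  byte[8]=0xA4 cont=1 payload=0x24=36: acc |= 36<<0 -> acc=36 shift=7
  byte[9]=0x5F cont=0 payload=0x5F=95: acc |= 95<<7 -> acc=12196 shift=14 [end]
Varint 5: bytes[8:10] = A4 5F -> value 12196 (2 byte(s))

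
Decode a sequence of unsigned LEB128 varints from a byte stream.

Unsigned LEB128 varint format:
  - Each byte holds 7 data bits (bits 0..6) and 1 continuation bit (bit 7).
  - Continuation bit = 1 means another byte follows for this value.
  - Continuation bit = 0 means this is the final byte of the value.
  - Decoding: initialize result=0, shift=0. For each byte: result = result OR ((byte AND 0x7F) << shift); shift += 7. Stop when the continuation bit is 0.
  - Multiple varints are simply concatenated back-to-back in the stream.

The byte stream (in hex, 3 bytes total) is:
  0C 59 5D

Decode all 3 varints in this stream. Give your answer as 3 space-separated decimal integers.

Answer: 12 89 93

Derivation:
  byte[0]=0x0C cont=0 payload=0x0C=12: acc |= 12<<0 -> acc=12 shift=7 [end]
Varint 1: bytes[0:1] = 0C -> value 12 (1 byte(s))
  byte[1]=0x59 cont=0 payload=0x59=89: acc |= 89<<0 -> acc=89 shift=7 [end]
Varint 2: bytes[1:2] = 59 -> value 89 (1 byte(s))
  byte[2]=0x5D cont=0 payload=0x5D=93: acc |= 93<<0 -> acc=93 shift=7 [end]
Varint 3: bytes[2:3] = 5D -> value 93 (1 byte(s))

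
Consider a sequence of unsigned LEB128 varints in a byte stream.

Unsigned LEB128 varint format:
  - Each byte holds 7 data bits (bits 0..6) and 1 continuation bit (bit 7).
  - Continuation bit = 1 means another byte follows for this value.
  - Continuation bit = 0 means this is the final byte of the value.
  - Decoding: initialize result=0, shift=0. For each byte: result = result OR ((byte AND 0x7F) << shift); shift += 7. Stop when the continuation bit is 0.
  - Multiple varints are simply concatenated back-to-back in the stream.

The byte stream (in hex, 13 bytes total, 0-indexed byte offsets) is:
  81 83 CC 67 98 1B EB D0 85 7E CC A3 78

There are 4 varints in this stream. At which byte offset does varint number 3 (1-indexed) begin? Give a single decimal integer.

Answer: 6

Derivation:
  byte[0]=0x81 cont=1 payload=0x01=1: acc |= 1<<0 -> acc=1 shift=7
  byte[1]=0x83 cont=1 payload=0x03=3: acc |= 3<<7 -> acc=385 shift=14
  byte[2]=0xCC cont=1 payload=0x4C=76: acc |= 76<<14 -> acc=1245569 shift=21
  byte[3]=0x67 cont=0 payload=0x67=103: acc |= 103<<21 -> acc=217252225 shift=28 [end]
Varint 1: bytes[0:4] = 81 83 CC 67 -> value 217252225 (4 byte(s))
  byte[4]=0x98 cont=1 payload=0x18=24: acc |= 24<<0 -> acc=24 shift=7
  byte[5]=0x1B cont=0 payload=0x1B=27: acc |= 27<<7 -> acc=3480 shift=14 [end]
Varint 2: bytes[4:6] = 98 1B -> value 3480 (2 byte(s))
  byte[6]=0xEB cont=1 payload=0x6B=107: acc |= 107<<0 -> acc=107 shift=7
  byte[7]=0xD0 cont=1 payload=0x50=80: acc |= 80<<7 -> acc=10347 shift=14
  byte[8]=0x85 cont=1 payload=0x05=5: acc |= 5<<14 -> acc=92267 shift=21
  byte[9]=0x7E cont=0 payload=0x7E=126: acc |= 126<<21 -> acc=264333419 shift=28 [end]
Varint 3: bytes[6:10] = EB D0 85 7E -> value 264333419 (4 byte(s))
  byte[10]=0xCC cont=1 payload=0x4C=76: acc |= 76<<0 -> acc=76 shift=7
  byte[11]=0xA3 cont=1 payload=0x23=35: acc |= 35<<7 -> acc=4556 shift=14
  byte[12]=0x78 cont=0 payload=0x78=120: acc |= 120<<14 -> acc=1970636 shift=21 [end]
Varint 4: bytes[10:13] = CC A3 78 -> value 1970636 (3 byte(s))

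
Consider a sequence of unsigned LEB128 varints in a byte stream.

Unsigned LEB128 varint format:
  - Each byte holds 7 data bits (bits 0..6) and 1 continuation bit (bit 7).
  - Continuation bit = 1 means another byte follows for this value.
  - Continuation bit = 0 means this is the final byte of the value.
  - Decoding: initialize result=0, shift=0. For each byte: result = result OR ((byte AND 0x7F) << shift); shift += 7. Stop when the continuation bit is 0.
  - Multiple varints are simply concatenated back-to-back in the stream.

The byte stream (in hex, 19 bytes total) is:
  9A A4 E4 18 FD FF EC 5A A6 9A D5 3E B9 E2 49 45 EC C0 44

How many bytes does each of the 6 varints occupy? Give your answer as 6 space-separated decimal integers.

Answer: 4 4 4 3 1 3

Derivation:
  byte[0]=0x9A cont=1 payload=0x1A=26: acc |= 26<<0 -> acc=26 shift=7
  byte[1]=0xA4 cont=1 payload=0x24=36: acc |= 36<<7 -> acc=4634 shift=14
  byte[2]=0xE4 cont=1 payload=0x64=100: acc |= 100<<14 -> acc=1643034 shift=21
  byte[3]=0x18 cont=0 payload=0x18=24: acc |= 24<<21 -> acc=51974682 shift=28 [end]
Varint 1: bytes[0:4] = 9A A4 E4 18 -> value 51974682 (4 byte(s))
  byte[4]=0xFD cont=1 payload=0x7D=125: acc |= 125<<0 -> acc=125 shift=7
  byte[5]=0xFF cont=1 payload=0x7F=127: acc |= 127<<7 -> acc=16381 shift=14
  byte[6]=0xEC cont=1 payload=0x6C=108: acc |= 108<<14 -> acc=1785853 shift=21
  byte[7]=0x5A cont=0 payload=0x5A=90: acc |= 90<<21 -> acc=190529533 shift=28 [end]
Varint 2: bytes[4:8] = FD FF EC 5A -> value 190529533 (4 byte(s))
  byte[8]=0xA6 cont=1 payload=0x26=38: acc |= 38<<0 -> acc=38 shift=7
  byte[9]=0x9A cont=1 payload=0x1A=26: acc |= 26<<7 -> acc=3366 shift=14
  byte[10]=0xD5 cont=1 payload=0x55=85: acc |= 85<<14 -> acc=1396006 shift=21
  byte[11]=0x3E cont=0 payload=0x3E=62: acc |= 62<<21 -> acc=131419430 shift=28 [end]
Varint 3: bytes[8:12] = A6 9A D5 3E -> value 131419430 (4 byte(s))
  byte[12]=0xB9 cont=1 payload=0x39=57: acc |= 57<<0 -> acc=57 shift=7
  byte[13]=0xE2 cont=1 payload=0x62=98: acc |= 98<<7 -> acc=12601 shift=14
  byte[14]=0x49 cont=0 payload=0x49=73: acc |= 73<<14 -> acc=1208633 shift=21 [end]
Varint 4: bytes[12:15] = B9 E2 49 -> value 1208633 (3 byte(s))
  byte[15]=0x45 cont=0 payload=0x45=69: acc |= 69<<0 -> acc=69 shift=7 [end]
Varint 5: bytes[15:16] = 45 -> value 69 (1 byte(s))
  byte[16]=0xEC cont=1 payload=0x6C=108: acc |= 108<<0 -> acc=108 shift=7
  byte[17]=0xC0 cont=1 payload=0x40=64: acc |= 64<<7 -> acc=8300 shift=14
  byte[18]=0x44 cont=0 payload=0x44=68: acc |= 68<<14 -> acc=1122412 shift=21 [end]
Varint 6: bytes[16:19] = EC C0 44 -> value 1122412 (3 byte(s))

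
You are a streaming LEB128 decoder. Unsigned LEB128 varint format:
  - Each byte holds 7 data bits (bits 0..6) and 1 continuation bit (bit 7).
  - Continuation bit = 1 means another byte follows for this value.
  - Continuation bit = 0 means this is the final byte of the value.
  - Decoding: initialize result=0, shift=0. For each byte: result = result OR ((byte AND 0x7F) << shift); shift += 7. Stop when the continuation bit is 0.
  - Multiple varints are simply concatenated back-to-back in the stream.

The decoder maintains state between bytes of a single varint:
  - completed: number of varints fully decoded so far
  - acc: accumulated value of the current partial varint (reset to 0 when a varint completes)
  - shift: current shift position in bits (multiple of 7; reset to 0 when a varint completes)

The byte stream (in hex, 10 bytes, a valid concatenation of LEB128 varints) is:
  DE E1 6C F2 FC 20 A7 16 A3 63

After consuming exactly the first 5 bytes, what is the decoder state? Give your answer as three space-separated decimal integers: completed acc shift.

Answer: 1 15986 14

Derivation:
byte[0]=0xDE cont=1 payload=0x5E: acc |= 94<<0 -> completed=0 acc=94 shift=7
byte[1]=0xE1 cont=1 payload=0x61: acc |= 97<<7 -> completed=0 acc=12510 shift=14
byte[2]=0x6C cont=0 payload=0x6C: varint #1 complete (value=1781982); reset -> completed=1 acc=0 shift=0
byte[3]=0xF2 cont=1 payload=0x72: acc |= 114<<0 -> completed=1 acc=114 shift=7
byte[4]=0xFC cont=1 payload=0x7C: acc |= 124<<7 -> completed=1 acc=15986 shift=14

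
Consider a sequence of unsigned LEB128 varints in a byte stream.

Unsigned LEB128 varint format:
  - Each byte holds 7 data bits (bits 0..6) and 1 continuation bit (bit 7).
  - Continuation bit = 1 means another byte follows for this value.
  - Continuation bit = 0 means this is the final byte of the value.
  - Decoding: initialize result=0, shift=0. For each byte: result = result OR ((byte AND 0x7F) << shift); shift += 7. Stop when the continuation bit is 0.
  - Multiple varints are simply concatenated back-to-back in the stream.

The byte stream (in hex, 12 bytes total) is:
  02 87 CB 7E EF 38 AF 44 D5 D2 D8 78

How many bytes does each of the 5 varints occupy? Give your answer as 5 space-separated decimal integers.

Answer: 1 3 2 2 4

Derivation:
  byte[0]=0x02 cont=0 payload=0x02=2: acc |= 2<<0 -> acc=2 shift=7 [end]
Varint 1: bytes[0:1] = 02 -> value 2 (1 byte(s))
  byte[1]=0x87 cont=1 payload=0x07=7: acc |= 7<<0 -> acc=7 shift=7
  byte[2]=0xCB cont=1 payload=0x4B=75: acc |= 75<<7 -> acc=9607 shift=14
  byte[3]=0x7E cont=0 payload=0x7E=126: acc |= 126<<14 -> acc=2073991 shift=21 [end]
Varint 2: bytes[1:4] = 87 CB 7E -> value 2073991 (3 byte(s))
  byte[4]=0xEF cont=1 payload=0x6F=111: acc |= 111<<0 -> acc=111 shift=7
  byte[5]=0x38 cont=0 payload=0x38=56: acc |= 56<<7 -> acc=7279 shift=14 [end]
Varint 3: bytes[4:6] = EF 38 -> value 7279 (2 byte(s))
  byte[6]=0xAF cont=1 payload=0x2F=47: acc |= 47<<0 -> acc=47 shift=7
  byte[7]=0x44 cont=0 payload=0x44=68: acc |= 68<<7 -> acc=8751 shift=14 [end]
Varint 4: bytes[6:8] = AF 44 -> value 8751 (2 byte(s))
  byte[8]=0xD5 cont=1 payload=0x55=85: acc |= 85<<0 -> acc=85 shift=7
  byte[9]=0xD2 cont=1 payload=0x52=82: acc |= 82<<7 -> acc=10581 shift=14
  byte[10]=0xD8 cont=1 payload=0x58=88: acc |= 88<<14 -> acc=1452373 shift=21
  byte[11]=0x78 cont=0 payload=0x78=120: acc |= 120<<21 -> acc=253110613 shift=28 [end]
Varint 5: bytes[8:12] = D5 D2 D8 78 -> value 253110613 (4 byte(s))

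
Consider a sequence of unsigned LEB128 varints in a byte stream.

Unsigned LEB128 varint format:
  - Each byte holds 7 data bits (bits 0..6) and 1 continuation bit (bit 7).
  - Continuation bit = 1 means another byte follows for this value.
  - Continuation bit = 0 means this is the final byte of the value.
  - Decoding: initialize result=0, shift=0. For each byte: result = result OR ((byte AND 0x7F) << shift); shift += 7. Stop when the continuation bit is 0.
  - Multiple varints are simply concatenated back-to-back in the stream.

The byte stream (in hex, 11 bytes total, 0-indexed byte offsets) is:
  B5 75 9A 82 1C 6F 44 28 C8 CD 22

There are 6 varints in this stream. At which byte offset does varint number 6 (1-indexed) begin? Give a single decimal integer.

  byte[0]=0xB5 cont=1 payload=0x35=53: acc |= 53<<0 -> acc=53 shift=7
  byte[1]=0x75 cont=0 payload=0x75=117: acc |= 117<<7 -> acc=15029 shift=14 [end]
Varint 1: bytes[0:2] = B5 75 -> value 15029 (2 byte(s))
  byte[2]=0x9A cont=1 payload=0x1A=26: acc |= 26<<0 -> acc=26 shift=7
  byte[3]=0x82 cont=1 payload=0x02=2: acc |= 2<<7 -> acc=282 shift=14
  byte[4]=0x1C cont=0 payload=0x1C=28: acc |= 28<<14 -> acc=459034 shift=21 [end]
Varint 2: bytes[2:5] = 9A 82 1C -> value 459034 (3 byte(s))
  byte[5]=0x6F cont=0 payload=0x6F=111: acc |= 111<<0 -> acc=111 shift=7 [end]
Varint 3: bytes[5:6] = 6F -> value 111 (1 byte(s))
  byte[6]=0x44 cont=0 payload=0x44=68: acc |= 68<<0 -> acc=68 shift=7 [end]
Varint 4: bytes[6:7] = 44 -> value 68 (1 byte(s))
  byte[7]=0x28 cont=0 payload=0x28=40: acc |= 40<<0 -> acc=40 shift=7 [end]
Varint 5: bytes[7:8] = 28 -> value 40 (1 byte(s))
  byte[8]=0xC8 cont=1 payload=0x48=72: acc |= 72<<0 -> acc=72 shift=7
  byte[9]=0xCD cont=1 payload=0x4D=77: acc |= 77<<7 -> acc=9928 shift=14
  byte[10]=0x22 cont=0 payload=0x22=34: acc |= 34<<14 -> acc=566984 shift=21 [end]
Varint 6: bytes[8:11] = C8 CD 22 -> value 566984 (3 byte(s))

Answer: 8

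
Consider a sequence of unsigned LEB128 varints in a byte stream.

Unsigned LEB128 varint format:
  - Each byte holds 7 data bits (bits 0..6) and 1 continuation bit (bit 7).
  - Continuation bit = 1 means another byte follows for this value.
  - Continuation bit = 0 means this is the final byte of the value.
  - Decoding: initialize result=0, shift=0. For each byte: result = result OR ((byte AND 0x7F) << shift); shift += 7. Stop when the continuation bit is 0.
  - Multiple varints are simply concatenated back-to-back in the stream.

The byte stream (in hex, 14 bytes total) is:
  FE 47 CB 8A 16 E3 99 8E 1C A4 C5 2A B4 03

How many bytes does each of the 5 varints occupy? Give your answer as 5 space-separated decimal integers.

  byte[0]=0xFE cont=1 payload=0x7E=126: acc |= 126<<0 -> acc=126 shift=7
  byte[1]=0x47 cont=0 payload=0x47=71: acc |= 71<<7 -> acc=9214 shift=14 [end]
Varint 1: bytes[0:2] = FE 47 -> value 9214 (2 byte(s))
  byte[2]=0xCB cont=1 payload=0x4B=75: acc |= 75<<0 -> acc=75 shift=7
  byte[3]=0x8A cont=1 payload=0x0A=10: acc |= 10<<7 -> acc=1355 shift=14
  byte[4]=0x16 cont=0 payload=0x16=22: acc |= 22<<14 -> acc=361803 shift=21 [end]
Varint 2: bytes[2:5] = CB 8A 16 -> value 361803 (3 byte(s))
  byte[5]=0xE3 cont=1 payload=0x63=99: acc |= 99<<0 -> acc=99 shift=7
  byte[6]=0x99 cont=1 payload=0x19=25: acc |= 25<<7 -> acc=3299 shift=14
  byte[7]=0x8E cont=1 payload=0x0E=14: acc |= 14<<14 -> acc=232675 shift=21
  byte[8]=0x1C cont=0 payload=0x1C=28: acc |= 28<<21 -> acc=58952931 shift=28 [end]
Varint 3: bytes[5:9] = E3 99 8E 1C -> value 58952931 (4 byte(s))
  byte[9]=0xA4 cont=1 payload=0x24=36: acc |= 36<<0 -> acc=36 shift=7
  byte[10]=0xC5 cont=1 payload=0x45=69: acc |= 69<<7 -> acc=8868 shift=14
  byte[11]=0x2A cont=0 payload=0x2A=42: acc |= 42<<14 -> acc=696996 shift=21 [end]
Varint 4: bytes[9:12] = A4 C5 2A -> value 696996 (3 byte(s))
  byte[12]=0xB4 cont=1 payload=0x34=52: acc |= 52<<0 -> acc=52 shift=7
  byte[13]=0x03 cont=0 payload=0x03=3: acc |= 3<<7 -> acc=436 shift=14 [end]
Varint 5: bytes[12:14] = B4 03 -> value 436 (2 byte(s))

Answer: 2 3 4 3 2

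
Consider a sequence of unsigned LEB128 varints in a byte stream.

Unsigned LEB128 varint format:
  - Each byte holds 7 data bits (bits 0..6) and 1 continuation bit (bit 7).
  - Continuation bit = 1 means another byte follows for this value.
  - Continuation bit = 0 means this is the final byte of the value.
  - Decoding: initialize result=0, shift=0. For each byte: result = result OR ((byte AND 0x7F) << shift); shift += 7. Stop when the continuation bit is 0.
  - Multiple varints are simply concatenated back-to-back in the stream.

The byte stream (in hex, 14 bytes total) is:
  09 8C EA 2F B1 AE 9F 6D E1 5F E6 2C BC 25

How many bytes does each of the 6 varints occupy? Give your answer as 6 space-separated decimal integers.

  byte[0]=0x09 cont=0 payload=0x09=9: acc |= 9<<0 -> acc=9 shift=7 [end]
Varint 1: bytes[0:1] = 09 -> value 9 (1 byte(s))
  byte[1]=0x8C cont=1 payload=0x0C=12: acc |= 12<<0 -> acc=12 shift=7
  byte[2]=0xEA cont=1 payload=0x6A=106: acc |= 106<<7 -> acc=13580 shift=14
  byte[3]=0x2F cont=0 payload=0x2F=47: acc |= 47<<14 -> acc=783628 shift=21 [end]
Varint 2: bytes[1:4] = 8C EA 2F -> value 783628 (3 byte(s))
  byte[4]=0xB1 cont=1 payload=0x31=49: acc |= 49<<0 -> acc=49 shift=7
  byte[5]=0xAE cont=1 payload=0x2E=46: acc |= 46<<7 -> acc=5937 shift=14
  byte[6]=0x9F cont=1 payload=0x1F=31: acc |= 31<<14 -> acc=513841 shift=21
  byte[7]=0x6D cont=0 payload=0x6D=109: acc |= 109<<21 -> acc=229103409 shift=28 [end]
Varint 3: bytes[4:8] = B1 AE 9F 6D -> value 229103409 (4 byte(s))
  byte[8]=0xE1 cont=1 payload=0x61=97: acc |= 97<<0 -> acc=97 shift=7
  byte[9]=0x5F cont=0 payload=0x5F=95: acc |= 95<<7 -> acc=12257 shift=14 [end]
Varint 4: bytes[8:10] = E1 5F -> value 12257 (2 byte(s))
  byte[10]=0xE6 cont=1 payload=0x66=102: acc |= 102<<0 -> acc=102 shift=7
  byte[11]=0x2C cont=0 payload=0x2C=44: acc |= 44<<7 -> acc=5734 shift=14 [end]
Varint 5: bytes[10:12] = E6 2C -> value 5734 (2 byte(s))
  byte[12]=0xBC cont=1 payload=0x3C=60: acc |= 60<<0 -> acc=60 shift=7
  byte[13]=0x25 cont=0 payload=0x25=37: acc |= 37<<7 -> acc=4796 shift=14 [end]
Varint 6: bytes[12:14] = BC 25 -> value 4796 (2 byte(s))

Answer: 1 3 4 2 2 2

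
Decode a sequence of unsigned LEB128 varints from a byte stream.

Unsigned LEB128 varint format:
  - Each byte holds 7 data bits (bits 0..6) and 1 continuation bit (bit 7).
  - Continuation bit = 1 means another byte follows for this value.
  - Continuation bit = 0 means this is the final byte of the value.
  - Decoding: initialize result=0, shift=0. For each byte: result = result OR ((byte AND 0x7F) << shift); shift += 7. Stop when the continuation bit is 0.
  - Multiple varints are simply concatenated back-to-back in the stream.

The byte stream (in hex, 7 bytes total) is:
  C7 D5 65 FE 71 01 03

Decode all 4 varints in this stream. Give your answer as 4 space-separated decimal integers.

  byte[0]=0xC7 cont=1 payload=0x47=71: acc |= 71<<0 -> acc=71 shift=7
  byte[1]=0xD5 cont=1 payload=0x55=85: acc |= 85<<7 -> acc=10951 shift=14
  byte[2]=0x65 cont=0 payload=0x65=101: acc |= 101<<14 -> acc=1665735 shift=21 [end]
Varint 1: bytes[0:3] = C7 D5 65 -> value 1665735 (3 byte(s))
  byte[3]=0xFE cont=1 payload=0x7E=126: acc |= 126<<0 -> acc=126 shift=7
  byte[4]=0x71 cont=0 payload=0x71=113: acc |= 113<<7 -> acc=14590 shift=14 [end]
Varint 2: bytes[3:5] = FE 71 -> value 14590 (2 byte(s))
  byte[5]=0x01 cont=0 payload=0x01=1: acc |= 1<<0 -> acc=1 shift=7 [end]
Varint 3: bytes[5:6] = 01 -> value 1 (1 byte(s))
  byte[6]=0x03 cont=0 payload=0x03=3: acc |= 3<<0 -> acc=3 shift=7 [end]
Varint 4: bytes[6:7] = 03 -> value 3 (1 byte(s))

Answer: 1665735 14590 1 3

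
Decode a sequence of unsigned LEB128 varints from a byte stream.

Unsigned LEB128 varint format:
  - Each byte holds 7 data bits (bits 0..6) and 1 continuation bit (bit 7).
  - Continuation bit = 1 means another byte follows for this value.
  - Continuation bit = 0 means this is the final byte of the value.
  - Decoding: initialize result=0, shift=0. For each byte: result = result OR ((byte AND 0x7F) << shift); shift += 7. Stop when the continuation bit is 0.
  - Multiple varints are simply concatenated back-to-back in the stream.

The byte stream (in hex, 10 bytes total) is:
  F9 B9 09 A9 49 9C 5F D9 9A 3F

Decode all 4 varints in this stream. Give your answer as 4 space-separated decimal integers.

  byte[0]=0xF9 cont=1 payload=0x79=121: acc |= 121<<0 -> acc=121 shift=7
  byte[1]=0xB9 cont=1 payload=0x39=57: acc |= 57<<7 -> acc=7417 shift=14
  byte[2]=0x09 cont=0 payload=0x09=9: acc |= 9<<14 -> acc=154873 shift=21 [end]
Varint 1: bytes[0:3] = F9 B9 09 -> value 154873 (3 byte(s))
  byte[3]=0xA9 cont=1 payload=0x29=41: acc |= 41<<0 -> acc=41 shift=7
  byte[4]=0x49 cont=0 payload=0x49=73: acc |= 73<<7 -> acc=9385 shift=14 [end]
Varint 2: bytes[3:5] = A9 49 -> value 9385 (2 byte(s))
  byte[5]=0x9C cont=1 payload=0x1C=28: acc |= 28<<0 -> acc=28 shift=7
  byte[6]=0x5F cont=0 payload=0x5F=95: acc |= 95<<7 -> acc=12188 shift=14 [end]
Varint 3: bytes[5:7] = 9C 5F -> value 12188 (2 byte(s))
  byte[7]=0xD9 cont=1 payload=0x59=89: acc |= 89<<0 -> acc=89 shift=7
  byte[8]=0x9A cont=1 payload=0x1A=26: acc |= 26<<7 -> acc=3417 shift=14
  byte[9]=0x3F cont=0 payload=0x3F=63: acc |= 63<<14 -> acc=1035609 shift=21 [end]
Varint 4: bytes[7:10] = D9 9A 3F -> value 1035609 (3 byte(s))

Answer: 154873 9385 12188 1035609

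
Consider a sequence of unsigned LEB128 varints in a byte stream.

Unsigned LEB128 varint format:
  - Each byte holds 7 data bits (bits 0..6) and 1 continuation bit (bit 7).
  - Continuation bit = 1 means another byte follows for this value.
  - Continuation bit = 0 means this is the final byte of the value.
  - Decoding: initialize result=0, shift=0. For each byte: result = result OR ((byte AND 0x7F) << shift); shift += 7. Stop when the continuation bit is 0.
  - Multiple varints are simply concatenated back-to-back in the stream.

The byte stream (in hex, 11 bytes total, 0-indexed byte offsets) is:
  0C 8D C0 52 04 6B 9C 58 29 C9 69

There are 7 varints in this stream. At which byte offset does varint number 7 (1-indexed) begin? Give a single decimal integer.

Answer: 9

Derivation:
  byte[0]=0x0C cont=0 payload=0x0C=12: acc |= 12<<0 -> acc=12 shift=7 [end]
Varint 1: bytes[0:1] = 0C -> value 12 (1 byte(s))
  byte[1]=0x8D cont=1 payload=0x0D=13: acc |= 13<<0 -> acc=13 shift=7
  byte[2]=0xC0 cont=1 payload=0x40=64: acc |= 64<<7 -> acc=8205 shift=14
  byte[3]=0x52 cont=0 payload=0x52=82: acc |= 82<<14 -> acc=1351693 shift=21 [end]
Varint 2: bytes[1:4] = 8D C0 52 -> value 1351693 (3 byte(s))
  byte[4]=0x04 cont=0 payload=0x04=4: acc |= 4<<0 -> acc=4 shift=7 [end]
Varint 3: bytes[4:5] = 04 -> value 4 (1 byte(s))
  byte[5]=0x6B cont=0 payload=0x6B=107: acc |= 107<<0 -> acc=107 shift=7 [end]
Varint 4: bytes[5:6] = 6B -> value 107 (1 byte(s))
  byte[6]=0x9C cont=1 payload=0x1C=28: acc |= 28<<0 -> acc=28 shift=7
  byte[7]=0x58 cont=0 payload=0x58=88: acc |= 88<<7 -> acc=11292 shift=14 [end]
Varint 5: bytes[6:8] = 9C 58 -> value 11292 (2 byte(s))
  byte[8]=0x29 cont=0 payload=0x29=41: acc |= 41<<0 -> acc=41 shift=7 [end]
Varint 6: bytes[8:9] = 29 -> value 41 (1 byte(s))
  byte[9]=0xC9 cont=1 payload=0x49=73: acc |= 73<<0 -> acc=73 shift=7
  byte[10]=0x69 cont=0 payload=0x69=105: acc |= 105<<7 -> acc=13513 shift=14 [end]
Varint 7: bytes[9:11] = C9 69 -> value 13513 (2 byte(s))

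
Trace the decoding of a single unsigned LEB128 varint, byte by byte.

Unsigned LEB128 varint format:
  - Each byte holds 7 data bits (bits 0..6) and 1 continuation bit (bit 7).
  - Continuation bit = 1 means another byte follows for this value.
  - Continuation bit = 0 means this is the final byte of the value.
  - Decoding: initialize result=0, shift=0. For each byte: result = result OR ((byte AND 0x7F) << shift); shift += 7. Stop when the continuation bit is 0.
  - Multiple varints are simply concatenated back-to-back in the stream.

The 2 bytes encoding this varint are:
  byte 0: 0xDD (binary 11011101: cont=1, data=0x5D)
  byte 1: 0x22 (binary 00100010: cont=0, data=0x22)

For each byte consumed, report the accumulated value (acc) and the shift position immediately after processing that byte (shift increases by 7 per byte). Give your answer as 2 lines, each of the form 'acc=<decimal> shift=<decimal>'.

Answer: acc=93 shift=7
acc=4445 shift=14

Derivation:
byte 0=0xDD: payload=0x5D=93, contrib = 93<<0 = 93; acc -> 93, shift -> 7
byte 1=0x22: payload=0x22=34, contrib = 34<<7 = 4352; acc -> 4445, shift -> 14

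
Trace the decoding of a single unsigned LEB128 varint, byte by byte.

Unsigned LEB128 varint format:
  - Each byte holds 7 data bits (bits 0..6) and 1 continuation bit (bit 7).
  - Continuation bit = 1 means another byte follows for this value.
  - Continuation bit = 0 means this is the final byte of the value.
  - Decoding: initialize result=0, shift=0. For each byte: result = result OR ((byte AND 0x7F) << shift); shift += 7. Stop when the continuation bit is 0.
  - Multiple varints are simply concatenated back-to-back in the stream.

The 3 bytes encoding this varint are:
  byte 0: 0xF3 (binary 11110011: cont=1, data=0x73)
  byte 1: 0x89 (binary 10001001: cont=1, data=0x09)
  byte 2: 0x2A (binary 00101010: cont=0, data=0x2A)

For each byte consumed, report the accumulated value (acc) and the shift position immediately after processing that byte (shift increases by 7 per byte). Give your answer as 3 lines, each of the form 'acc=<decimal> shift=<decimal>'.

byte 0=0xF3: payload=0x73=115, contrib = 115<<0 = 115; acc -> 115, shift -> 7
byte 1=0x89: payload=0x09=9, contrib = 9<<7 = 1152; acc -> 1267, shift -> 14
byte 2=0x2A: payload=0x2A=42, contrib = 42<<14 = 688128; acc -> 689395, shift -> 21

Answer: acc=115 shift=7
acc=1267 shift=14
acc=689395 shift=21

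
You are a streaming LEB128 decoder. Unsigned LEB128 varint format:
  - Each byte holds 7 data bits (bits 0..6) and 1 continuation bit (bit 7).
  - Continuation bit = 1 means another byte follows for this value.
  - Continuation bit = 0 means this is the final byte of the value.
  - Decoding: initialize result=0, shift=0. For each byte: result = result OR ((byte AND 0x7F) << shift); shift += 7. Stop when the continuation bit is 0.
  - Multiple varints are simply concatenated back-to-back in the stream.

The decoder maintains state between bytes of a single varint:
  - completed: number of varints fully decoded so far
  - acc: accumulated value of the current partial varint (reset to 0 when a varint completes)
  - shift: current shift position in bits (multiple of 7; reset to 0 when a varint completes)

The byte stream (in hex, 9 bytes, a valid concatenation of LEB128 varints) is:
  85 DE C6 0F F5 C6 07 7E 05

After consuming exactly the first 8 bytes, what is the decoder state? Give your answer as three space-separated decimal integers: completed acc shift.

byte[0]=0x85 cont=1 payload=0x05: acc |= 5<<0 -> completed=0 acc=5 shift=7
byte[1]=0xDE cont=1 payload=0x5E: acc |= 94<<7 -> completed=0 acc=12037 shift=14
byte[2]=0xC6 cont=1 payload=0x46: acc |= 70<<14 -> completed=0 acc=1158917 shift=21
byte[3]=0x0F cont=0 payload=0x0F: varint #1 complete (value=32616197); reset -> completed=1 acc=0 shift=0
byte[4]=0xF5 cont=1 payload=0x75: acc |= 117<<0 -> completed=1 acc=117 shift=7
byte[5]=0xC6 cont=1 payload=0x46: acc |= 70<<7 -> completed=1 acc=9077 shift=14
byte[6]=0x07 cont=0 payload=0x07: varint #2 complete (value=123765); reset -> completed=2 acc=0 shift=0
byte[7]=0x7E cont=0 payload=0x7E: varint #3 complete (value=126); reset -> completed=3 acc=0 shift=0

Answer: 3 0 0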